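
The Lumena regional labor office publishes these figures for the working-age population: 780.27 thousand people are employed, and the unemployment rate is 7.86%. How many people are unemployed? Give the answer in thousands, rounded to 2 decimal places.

About 66.56 thousand are unemployed.

Let U be the number unemployed. The labor force is E + U, and U/(E+U) = 0.0786.
So U = 0.0786 × 780.27 / (1 − 0.0786) = 61.3292 / 0.9214 ≈ 66.56 thousand.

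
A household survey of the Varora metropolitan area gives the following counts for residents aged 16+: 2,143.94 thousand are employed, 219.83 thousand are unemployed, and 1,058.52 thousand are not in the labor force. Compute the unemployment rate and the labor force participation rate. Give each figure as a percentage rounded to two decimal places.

Labor force = employed + unemployed = 2,143.94 + 219.83 = 2,363.77 thousand.
Working-age population = 2,363.77 + 1,058.52 = 3,422.29 thousand.
Unemployment rate = 219.83 / 2,363.77 = 9.30%.
Labor force participation rate = 2,363.77 / 3,422.29 = 69.07%.

Unemployment rate ≈ 9.30%; labor force participation rate ≈ 69.07%.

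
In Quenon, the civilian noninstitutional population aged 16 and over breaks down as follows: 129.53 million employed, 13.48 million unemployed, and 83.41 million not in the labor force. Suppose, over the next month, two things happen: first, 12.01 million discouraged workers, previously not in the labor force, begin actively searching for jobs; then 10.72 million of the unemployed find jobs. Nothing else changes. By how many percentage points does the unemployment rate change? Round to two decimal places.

The unemployment rate changes by +0.10 percentage points.

Initially, labor force = 129.53 + 13.48 = 143.01 million, so u = 13.48/143.01 = 9.43%.
After the first change, unemployed and labor force both rise by 12.01 → E = 129.53, U = 25.49, labor force = 155.02 million.
After the second change, unemployed falls and employed rises by 10.72; labor force unchanged → E = 140.25, U = 14.77, labor force = 155.02 million.
New unemployment rate = 14.77 / 155.02 = 9.53%.
Change = 9.53% − 9.43% = +0.10 percentage points.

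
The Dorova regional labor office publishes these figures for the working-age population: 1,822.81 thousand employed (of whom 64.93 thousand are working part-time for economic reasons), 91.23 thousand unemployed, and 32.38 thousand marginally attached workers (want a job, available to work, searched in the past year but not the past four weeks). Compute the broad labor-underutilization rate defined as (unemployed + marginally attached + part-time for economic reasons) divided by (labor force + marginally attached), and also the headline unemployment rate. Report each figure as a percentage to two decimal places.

Labor force = 1,822.81 + 91.23 = 1,914.04 thousand.
Numerator = 91.23 + 32.38 + 64.93 = 188.54 thousand.
Denominator = 1,914.04 + 32.38 = 1,946.42 thousand.
Broad rate = 188.54 / 1,946.42 = 9.69%.
Headline unemployment rate = 91.23 / 1,914.04 = 4.77%.

Broad underutilization rate ≈ 9.69%; headline unemployment rate ≈ 4.77%.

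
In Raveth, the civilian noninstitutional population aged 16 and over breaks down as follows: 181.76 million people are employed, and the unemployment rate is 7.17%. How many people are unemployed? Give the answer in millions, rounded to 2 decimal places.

About 14.04 million are unemployed.

Let U be the number unemployed. The labor force is E + U, and U/(E+U) = 0.0717.
So U = 0.0717 × 181.76 / (1 − 0.0717) = 13.0322 / 0.9283 ≈ 14.04 million.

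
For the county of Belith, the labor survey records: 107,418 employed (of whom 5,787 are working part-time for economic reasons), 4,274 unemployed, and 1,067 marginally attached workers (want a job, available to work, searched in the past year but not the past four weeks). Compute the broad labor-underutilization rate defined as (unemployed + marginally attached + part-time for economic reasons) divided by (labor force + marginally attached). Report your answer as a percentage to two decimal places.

Broad underutilization rate ≈ 9.87%.

Labor force = 107,418 + 4,274 = 111,692.
Numerator = 4,274 + 1,067 + 5,787 = 11,128.
Denominator = 111,692 + 1,067 = 112,759.
Broad rate = 11,128 / 112,759 = 9.87%.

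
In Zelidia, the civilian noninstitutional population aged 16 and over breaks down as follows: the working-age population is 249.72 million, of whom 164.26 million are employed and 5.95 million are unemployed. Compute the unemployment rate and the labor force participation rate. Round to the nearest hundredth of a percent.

Unemployment rate ≈ 3.50%; labor force participation rate ≈ 68.16%.

Labor force = employed + unemployed = 164.26 + 5.95 = 170.21 million.
Unemployment rate = 5.95 / 170.21 = 3.50%.
Labor force participation rate = 170.21 / 249.72 = 68.16%.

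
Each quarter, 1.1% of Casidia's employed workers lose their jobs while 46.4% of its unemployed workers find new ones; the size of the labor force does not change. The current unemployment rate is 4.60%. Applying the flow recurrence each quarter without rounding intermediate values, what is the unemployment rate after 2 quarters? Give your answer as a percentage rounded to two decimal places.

Unemployment rate after two quarters ≈ 2.95%.

With a fixed labor force, u_{t+1} = u_t + s·(1−u_t) − f·u_t = u_t·(1−s−f) + s.
Here 1−s−f = 0.525 and s = 0.011.
u_1 = 0.046000 × 0.525 + 0.011 = 0.035150.
u_2 = 0.035150 × 0.525 + 0.011 = 0.029454.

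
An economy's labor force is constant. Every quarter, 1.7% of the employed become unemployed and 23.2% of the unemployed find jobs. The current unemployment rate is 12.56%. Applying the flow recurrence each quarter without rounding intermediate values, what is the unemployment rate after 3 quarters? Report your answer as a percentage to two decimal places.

With a fixed labor force, u_{t+1} = u_t + s·(1−u_t) − f·u_t = u_t·(1−s−f) + s.
Here 1−s−f = 0.751 and s = 0.017.
u_1 = 0.125600 × 0.751 + 0.017 = 0.111326.
u_2 = 0.111326 × 0.751 + 0.017 = 0.100606.
u_3 = 0.100606 × 0.751 + 0.017 = 0.092555.

Unemployment rate after three quarters ≈ 9.26%.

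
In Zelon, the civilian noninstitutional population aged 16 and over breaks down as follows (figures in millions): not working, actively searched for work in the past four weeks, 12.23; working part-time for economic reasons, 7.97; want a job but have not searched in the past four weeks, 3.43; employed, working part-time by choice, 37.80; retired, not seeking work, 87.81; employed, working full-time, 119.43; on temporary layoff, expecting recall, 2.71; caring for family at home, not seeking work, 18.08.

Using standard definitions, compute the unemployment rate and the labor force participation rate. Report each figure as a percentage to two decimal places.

Employed = 7.97 + 37.80 + 119.43 = 165.20 million (anyone who worked, including part-time for economic reasons, counts as employed).
Unemployed = 12.23 + 2.71 = 14.94 million (jobless and actively searching, or on temporary layoff).
Labor force = 165.20 + 14.94 = 180.14 million.
Not in labor force = 3.43 + 87.81 + 18.08 = 109.32 million (those not working and not actively searching are outside the labor force — including those who want a job but have given up searching).
Civilian working-age population = 180.14 + 109.32 = 289.46 million.
Unemployment rate = 14.94 / 180.14 = 8.29%.
Labor force participation rate = 180.14 / 289.46 = 62.23%.

Unemployment rate ≈ 8.29%; labor force participation rate ≈ 62.23%.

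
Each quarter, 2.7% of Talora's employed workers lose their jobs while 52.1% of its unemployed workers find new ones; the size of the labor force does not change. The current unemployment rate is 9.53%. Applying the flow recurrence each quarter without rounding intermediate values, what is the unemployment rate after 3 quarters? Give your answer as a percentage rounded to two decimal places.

With a fixed labor force, u_{t+1} = u_t + s·(1−u_t) − f·u_t = u_t·(1−s−f) + s.
Here 1−s−f = 0.452 and s = 0.027.
u_1 = 0.095300 × 0.452 + 0.027 = 0.070076.
u_2 = 0.070076 × 0.452 + 0.027 = 0.058674.
u_3 = 0.058674 × 0.452 + 0.027 = 0.053521.

Unemployment rate after three quarters ≈ 5.35%.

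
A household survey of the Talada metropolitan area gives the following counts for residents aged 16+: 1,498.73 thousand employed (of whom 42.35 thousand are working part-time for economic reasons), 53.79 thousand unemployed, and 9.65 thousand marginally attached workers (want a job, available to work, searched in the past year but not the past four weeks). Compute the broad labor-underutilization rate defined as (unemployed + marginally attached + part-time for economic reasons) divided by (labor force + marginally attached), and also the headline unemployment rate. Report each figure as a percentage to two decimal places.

Labor force = 1,498.73 + 53.79 = 1,552.52 thousand.
Numerator = 53.79 + 9.65 + 42.35 = 105.79 thousand.
Denominator = 1,552.52 + 9.65 = 1,562.17 thousand.
Broad rate = 105.79 / 1,562.17 = 6.77%.
Headline unemployment rate = 53.79 / 1,552.52 = 3.46%.

Broad underutilization rate ≈ 6.77%; headline unemployment rate ≈ 3.46%.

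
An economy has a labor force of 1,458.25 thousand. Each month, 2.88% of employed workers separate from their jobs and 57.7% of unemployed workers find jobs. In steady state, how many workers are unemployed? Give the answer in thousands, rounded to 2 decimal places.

About 69.33 thousand are unemployed in steady state.

Steady-state unemployment rate u* = s/(s+f) = 2.88/(2.88+57.7) = 0.047540.
Unemployed = u* × labor force = 0.047540 × 1,458.25 ≈ 69.33 thousand.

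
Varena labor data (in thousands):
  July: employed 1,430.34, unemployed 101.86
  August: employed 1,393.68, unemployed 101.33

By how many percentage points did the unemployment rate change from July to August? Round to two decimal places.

The unemployment rate changed by +0.13 percentage points.

July: labor force = 1,430.34 + 101.86 = 1,532.20; u = 101.86/1,532.20 = 6.65%.
August: labor force = 1,393.68 + 101.33 = 1,495.01; u = 101.33/1,495.01 = 6.78%.
Change = 6.78% − 6.65% = +0.13 pp.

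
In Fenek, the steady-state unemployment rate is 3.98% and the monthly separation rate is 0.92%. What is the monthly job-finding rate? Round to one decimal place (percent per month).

From u* = s/(s+f): f = s·(1−u)/u.
f = 0.92 × (1 − 0.0398) / 0.0398 = 0.8834 / 0.0398 ≈ 22.2% per month.

Job-finding rate ≈ 22.2% per month.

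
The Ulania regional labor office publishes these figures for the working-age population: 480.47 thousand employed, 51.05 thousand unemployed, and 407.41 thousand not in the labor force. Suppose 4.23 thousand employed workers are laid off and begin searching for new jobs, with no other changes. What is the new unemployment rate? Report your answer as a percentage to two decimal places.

New unemployment rate ≈ 10.40%.

Initially, labor force = 480.47 + 51.05 = 531.52 thousand, so u = 51.05/531.52 = 9.60%.
After the change, employed falls and unemployed rises by 4.23; labor force unchanged → E = 476.24, U = 55.28, labor force = 531.52 thousand.
New unemployment rate = 55.28 / 531.52 = 10.40%.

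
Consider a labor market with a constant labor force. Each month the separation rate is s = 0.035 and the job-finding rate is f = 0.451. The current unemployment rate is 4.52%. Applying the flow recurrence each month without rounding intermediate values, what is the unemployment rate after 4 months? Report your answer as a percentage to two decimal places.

Unemployment rate after four months ≈ 7.01%.

With a fixed labor force, u_{t+1} = u_t + s·(1−u_t) − f·u_t = u_t·(1−s−f) + s.
Here 1−s−f = 0.514 and s = 0.035.
u_1 = 0.045200 × 0.514 + 0.035 = 0.058233.
u_2 = 0.058233 × 0.514 + 0.035 = 0.064932.
u_3 = 0.064932 × 0.514 + 0.035 = 0.068375.
u_4 = 0.068375 × 0.514 + 0.035 = 0.070145.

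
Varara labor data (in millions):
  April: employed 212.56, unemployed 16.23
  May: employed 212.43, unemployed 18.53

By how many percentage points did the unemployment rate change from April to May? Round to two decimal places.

The unemployment rate changed by +0.93 percentage points.

April: labor force = 212.56 + 16.23 = 228.79; u = 16.23/228.79 = 7.09%.
May: labor force = 212.43 + 18.53 = 230.96; u = 18.53/230.96 = 8.02%.
Change = 8.02% − 7.09% = +0.93 pp.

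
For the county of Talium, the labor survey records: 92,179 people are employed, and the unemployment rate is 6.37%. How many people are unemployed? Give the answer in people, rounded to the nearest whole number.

Let U be the number unemployed. The labor force is E + U, and U/(E+U) = 0.0637.
So U = 0.0637 × 92,179 / (1 − 0.0637) = 5871.80 / 0.9363 ≈ 6,271.

About 6,271 are unemployed.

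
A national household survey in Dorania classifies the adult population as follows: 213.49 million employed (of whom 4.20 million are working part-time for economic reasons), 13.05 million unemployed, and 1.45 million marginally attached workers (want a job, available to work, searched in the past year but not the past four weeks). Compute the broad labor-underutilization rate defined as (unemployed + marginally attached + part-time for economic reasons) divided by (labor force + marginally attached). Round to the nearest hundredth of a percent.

Labor force = 213.49 + 13.05 = 226.54 million.
Numerator = 13.05 + 1.45 + 4.20 = 18.70 million.
Denominator = 226.54 + 1.45 = 227.99 million.
Broad rate = 18.70 / 227.99 = 8.20%.

Broad underutilization rate ≈ 8.20%.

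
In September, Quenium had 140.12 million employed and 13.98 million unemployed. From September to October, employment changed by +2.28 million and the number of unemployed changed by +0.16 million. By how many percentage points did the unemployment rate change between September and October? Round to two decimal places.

September: labor force = 140.12 + 13.98 = 154.10; u = 13.98/154.10 = 9.07%.
October: labor force = 142.40 + 14.14 = 156.54; u = 14.14/156.54 = 9.03%.
Change = 9.03% − 9.07% = −0.04 pp.

The unemployment rate changed by −0.04 percentage points.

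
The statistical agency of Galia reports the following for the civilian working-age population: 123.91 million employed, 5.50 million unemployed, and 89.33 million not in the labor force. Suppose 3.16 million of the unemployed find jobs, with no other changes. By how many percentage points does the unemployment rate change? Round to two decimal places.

The unemployment rate changes by −2.44 percentage points.

Initially, labor force = 123.91 + 5.50 = 129.41 million, so u = 5.50/129.41 = 4.25%.
After the change, unemployed falls and employed rises by 3.16; labor force unchanged → E = 127.07, U = 2.34, labor force = 129.41 million.
New unemployment rate = 2.34 / 129.41 = 1.81%.
Change = 1.81% − 4.25% = −2.44 percentage points.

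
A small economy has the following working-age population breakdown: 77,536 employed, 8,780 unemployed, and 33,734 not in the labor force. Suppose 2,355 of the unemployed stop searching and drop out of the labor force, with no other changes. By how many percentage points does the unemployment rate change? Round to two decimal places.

The unemployment rate changes by −2.52 percentage points.

Initially, labor force = 77,536 + 8,780 = 86,316, so u = 8,780/86,316 = 10.17%.
After the change, unemployed and labor force both fall by 2,355 → E = 77,536, U = 6,425, labor force = 83,961.
New unemployment rate = 6,425 / 83,961 = 7.65%.
Change = 7.65% − 10.17% = −2.52 percentage points.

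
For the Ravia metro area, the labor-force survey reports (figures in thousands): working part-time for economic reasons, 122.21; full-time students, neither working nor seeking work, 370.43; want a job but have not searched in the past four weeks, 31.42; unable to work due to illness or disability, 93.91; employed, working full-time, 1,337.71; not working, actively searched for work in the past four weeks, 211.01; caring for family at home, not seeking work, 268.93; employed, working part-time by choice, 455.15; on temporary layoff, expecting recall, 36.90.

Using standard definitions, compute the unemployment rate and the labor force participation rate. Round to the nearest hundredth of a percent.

Unemployment rate ≈ 11.46%; labor force participation rate ≈ 73.88%.

Employed = 122.21 + 1,337.71 + 455.15 = 1,915.07 thousand (anyone who worked, including part-time for economic reasons, counts as employed).
Unemployed = 211.01 + 36.90 = 247.91 thousand (jobless and actively searching, or on temporary layoff).
Labor force = 1,915.07 + 247.91 = 2,162.98 thousand.
Not in labor force = 370.43 + 31.42 + 93.91 + 268.93 = 764.69 thousand (those not working and not actively searching are outside the labor force — including those who want a job but have given up searching).
Civilian working-age population = 2,162.98 + 764.69 = 2,927.67 thousand.
Unemployment rate = 247.91 / 2,162.98 = 11.46%.
Labor force participation rate = 2,162.98 / 2,927.67 = 73.88%.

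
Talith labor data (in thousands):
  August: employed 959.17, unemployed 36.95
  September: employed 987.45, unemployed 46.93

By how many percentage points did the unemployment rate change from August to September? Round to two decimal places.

August: labor force = 959.17 + 36.95 = 996.12; u = 36.95/996.12 = 3.71%.
September: labor force = 987.45 + 46.93 = 1,034.38; u = 46.93/1,034.38 = 4.54%.
Change = 4.54% − 3.71% = +0.83 pp.

The unemployment rate changed by +0.83 percentage points.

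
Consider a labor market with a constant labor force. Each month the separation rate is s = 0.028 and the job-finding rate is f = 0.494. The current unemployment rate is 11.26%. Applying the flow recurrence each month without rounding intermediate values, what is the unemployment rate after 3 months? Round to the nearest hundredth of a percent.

Unemployment rate after three months ≈ 6.01%.

With a fixed labor force, u_{t+1} = u_t + s·(1−u_t) − f·u_t = u_t·(1−s−f) + s.
Here 1−s−f = 0.478 and s = 0.028.
u_1 = 0.112600 × 0.478 + 0.028 = 0.081823.
u_2 = 0.081823 × 0.478 + 0.028 = 0.067111.
u_3 = 0.067111 × 0.478 + 0.028 = 0.060079.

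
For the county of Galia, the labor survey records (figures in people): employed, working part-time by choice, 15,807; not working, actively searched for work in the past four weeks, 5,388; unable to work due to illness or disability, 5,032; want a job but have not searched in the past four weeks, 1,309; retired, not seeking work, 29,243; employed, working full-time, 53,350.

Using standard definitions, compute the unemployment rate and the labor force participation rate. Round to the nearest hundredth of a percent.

Employed = 15,807 + 53,350 = 69,157.
Unemployed = 5,388.
Labor force = 69,157 + 5,388 = 74,545.
Not in labor force = 5,032 + 1,309 + 29,243 = 35,584 (those not working and not actively searching are outside the labor force — including those who want a job but have given up searching).
Civilian working-age population = 74,545 + 35,584 = 110,129.
Unemployment rate = 5,388 / 74,545 = 7.23%.
Labor force participation rate = 74,545 / 110,129 = 67.69%.

Unemployment rate ≈ 7.23%; labor force participation rate ≈ 67.69%.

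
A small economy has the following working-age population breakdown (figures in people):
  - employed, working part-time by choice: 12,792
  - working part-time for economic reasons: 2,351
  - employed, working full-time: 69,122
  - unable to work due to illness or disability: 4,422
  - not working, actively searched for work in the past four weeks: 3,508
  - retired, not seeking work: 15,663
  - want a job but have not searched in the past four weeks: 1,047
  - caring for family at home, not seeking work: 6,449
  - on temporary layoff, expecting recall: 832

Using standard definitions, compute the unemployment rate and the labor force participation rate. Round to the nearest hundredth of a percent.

Employed = 12,792 + 2,351 + 69,122 = 84,265 (anyone who worked, including part-time for economic reasons, counts as employed).
Unemployed = 3,508 + 832 = 4,340 (jobless and actively searching, or on temporary layoff).
Labor force = 84,265 + 4,340 = 88,605.
Not in labor force = 4,422 + 15,663 + 1,047 + 6,449 = 27,581 (those not working and not actively searching are outside the labor force — including those who want a job but have given up searching).
Civilian working-age population = 88,605 + 27,581 = 116,186.
Unemployment rate = 4,340 / 88,605 = 4.90%.
Labor force participation rate = 88,605 / 116,186 = 76.26%.

Unemployment rate ≈ 4.90%; labor force participation rate ≈ 76.26%.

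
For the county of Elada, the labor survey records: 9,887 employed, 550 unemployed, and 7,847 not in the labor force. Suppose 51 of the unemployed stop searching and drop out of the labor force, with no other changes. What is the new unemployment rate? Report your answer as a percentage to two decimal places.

New unemployment rate ≈ 4.80%.

Initially, labor force = 9,887 + 550 = 10,437, so u = 550/10,437 = 5.27%.
After the change, unemployed and labor force both fall by 51 → E = 9,887, U = 499, labor force = 10,386.
New unemployment rate = 499 / 10,386 = 4.80%.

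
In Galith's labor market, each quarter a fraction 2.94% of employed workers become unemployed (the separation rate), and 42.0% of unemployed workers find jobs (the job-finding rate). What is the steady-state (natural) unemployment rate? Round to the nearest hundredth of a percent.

At steady state the flows balance: s·E = f·U, so U/(E+U) = s/(s+f).
u* = 2.94 / (2.94 + 42.0) = 2.94 / 44.94 = 6.54%.

Steady-state unemployment rate ≈ 6.54%.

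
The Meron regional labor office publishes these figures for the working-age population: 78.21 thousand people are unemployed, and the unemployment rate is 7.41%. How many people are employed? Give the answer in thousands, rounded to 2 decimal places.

About 977.26 thousand are employed.

Labor force = U / u = 78.21 / 0.0741 ≈ 1,055.47 thousand.
Employed = labor force − unemployed = 1,055.47 − 78.21 = 977.26 thousand.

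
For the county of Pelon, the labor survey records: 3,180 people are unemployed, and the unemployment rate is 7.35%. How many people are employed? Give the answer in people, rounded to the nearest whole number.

About 40,085 are employed.

Labor force = U / u = 3,180 / 0.0735 ≈ 43,265.
Employed = labor force − unemployed = 43,265 − 3,180 = 40,085.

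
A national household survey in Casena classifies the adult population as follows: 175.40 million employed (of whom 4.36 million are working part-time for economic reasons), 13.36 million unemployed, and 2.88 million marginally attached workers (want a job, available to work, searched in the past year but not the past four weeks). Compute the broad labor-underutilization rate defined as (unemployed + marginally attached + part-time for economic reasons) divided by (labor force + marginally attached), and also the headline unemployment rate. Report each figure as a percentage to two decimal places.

Labor force = 175.40 + 13.36 = 188.76 million.
Numerator = 13.36 + 2.88 + 4.36 = 20.60 million.
Denominator = 188.76 + 2.88 = 191.64 million.
Broad rate = 20.60 / 191.64 = 10.75%.
Headline unemployment rate = 13.36 / 188.76 = 7.08%.

Broad underutilization rate ≈ 10.75%; headline unemployment rate ≈ 7.08%.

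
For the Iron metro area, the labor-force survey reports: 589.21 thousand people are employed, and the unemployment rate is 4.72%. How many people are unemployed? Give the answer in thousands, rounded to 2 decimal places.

About 29.19 thousand are unemployed.

Let U be the number unemployed. The labor force is E + U, and U/(E+U) = 0.0472.
So U = 0.0472 × 589.21 / (1 − 0.0472) = 27.8107 / 0.9528 ≈ 29.19 thousand.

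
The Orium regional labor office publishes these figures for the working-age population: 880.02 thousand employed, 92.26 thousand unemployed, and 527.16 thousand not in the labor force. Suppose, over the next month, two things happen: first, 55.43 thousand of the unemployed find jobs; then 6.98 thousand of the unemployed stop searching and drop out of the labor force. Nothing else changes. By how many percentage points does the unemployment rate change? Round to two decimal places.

The unemployment rate changes by −6.40 percentage points.

Initially, labor force = 880.02 + 92.26 = 972.28 thousand, so u = 92.26/972.28 = 9.49%.
After the first change, unemployed falls and employed rises by 55.43; labor force unchanged → E = 935.45, U = 36.83, labor force = 972.28 thousand.
After the second change, unemployed and labor force both fall by 6.98 → E = 935.45, U = 29.85, labor force = 965.30 thousand.
New unemployment rate = 29.85 / 965.30 = 3.09%.
Change = 3.09% − 9.49% = −6.40 percentage points.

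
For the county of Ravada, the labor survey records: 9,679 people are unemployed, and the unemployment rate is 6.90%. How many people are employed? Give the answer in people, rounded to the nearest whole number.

About 130,596 are employed.

Labor force = U / u = 9,679 / 0.0690 ≈ 140,275.
Employed = labor force − unemployed = 140,275 − 9,679 = 130,596.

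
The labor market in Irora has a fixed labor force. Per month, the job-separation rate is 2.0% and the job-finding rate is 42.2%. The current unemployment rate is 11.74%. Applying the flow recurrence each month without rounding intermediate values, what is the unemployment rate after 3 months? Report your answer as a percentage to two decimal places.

Unemployment rate after three months ≈ 5.78%.

With a fixed labor force, u_{t+1} = u_t + s·(1−u_t) − f·u_t = u_t·(1−s−f) + s.
Here 1−s−f = 0.558 and s = 0.020.
u_1 = 0.117400 × 0.558 + 0.020 = 0.085509.
u_2 = 0.085509 × 0.558 + 0.020 = 0.067714.
u_3 = 0.067714 × 0.558 + 0.020 = 0.057784.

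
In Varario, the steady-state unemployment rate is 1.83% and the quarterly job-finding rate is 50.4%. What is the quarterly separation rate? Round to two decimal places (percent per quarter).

Separation rate ≈ 0.94% per quarter.

From u* = s/(s+f): s = u·f/(1−u).
s = 0.0183 × 50.4 / (1 − 0.0183) = 0.9223 / 0.9817 ≈ 0.94% per quarter.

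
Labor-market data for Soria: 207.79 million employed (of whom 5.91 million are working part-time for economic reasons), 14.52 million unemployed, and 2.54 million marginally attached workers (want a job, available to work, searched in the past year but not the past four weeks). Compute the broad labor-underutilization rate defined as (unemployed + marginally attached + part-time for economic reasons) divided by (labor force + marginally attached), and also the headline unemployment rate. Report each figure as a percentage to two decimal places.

Labor force = 207.79 + 14.52 = 222.31 million.
Numerator = 14.52 + 2.54 + 5.91 = 22.97 million.
Denominator = 222.31 + 2.54 = 224.85 million.
Broad rate = 22.97 / 224.85 = 10.22%.
Headline unemployment rate = 14.52 / 222.31 = 6.53%.

Broad underutilization rate ≈ 10.22%; headline unemployment rate ≈ 6.53%.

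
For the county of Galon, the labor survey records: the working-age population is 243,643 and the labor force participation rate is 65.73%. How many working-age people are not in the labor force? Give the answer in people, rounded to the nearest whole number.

Share not in the labor force = 1 − 0.6573 = 0.3427.
Not in labor force = 0.3427 × 243,643 ≈ 83,496.

About 83,496 are not in the labor force.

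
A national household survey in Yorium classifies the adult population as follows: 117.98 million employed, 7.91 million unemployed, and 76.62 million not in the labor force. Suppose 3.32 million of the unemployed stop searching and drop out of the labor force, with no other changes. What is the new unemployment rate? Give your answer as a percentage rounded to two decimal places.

Initially, labor force = 117.98 + 7.91 = 125.89 million, so u = 7.91/125.89 = 6.28%.
After the change, unemployed and labor force both fall by 3.32 → E = 117.98, U = 4.59, labor force = 122.57 million.
New unemployment rate = 4.59 / 122.57 = 3.74%.

New unemployment rate ≈ 3.74%.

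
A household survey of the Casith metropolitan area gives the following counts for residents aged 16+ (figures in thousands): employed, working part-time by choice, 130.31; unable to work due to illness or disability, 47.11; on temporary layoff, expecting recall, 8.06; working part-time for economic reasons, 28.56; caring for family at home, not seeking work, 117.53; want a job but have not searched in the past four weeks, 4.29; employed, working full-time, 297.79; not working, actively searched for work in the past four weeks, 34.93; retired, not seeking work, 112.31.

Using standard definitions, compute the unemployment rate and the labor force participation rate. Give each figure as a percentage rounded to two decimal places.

Employed = 130.31 + 28.56 + 297.79 = 456.66 thousand (anyone who worked, including part-time for economic reasons, counts as employed).
Unemployed = 8.06 + 34.93 = 42.99 thousand (jobless and actively searching, or on temporary layoff).
Labor force = 456.66 + 42.99 = 499.65 thousand.
Not in labor force = 47.11 + 117.53 + 4.29 + 112.31 = 281.24 thousand (those not working and not actively searching are outside the labor force — including those who want a job but have given up searching).
Civilian working-age population = 499.65 + 281.24 = 780.89 thousand.
Unemployment rate = 42.99 / 499.65 = 8.60%.
Labor force participation rate = 499.65 / 780.89 = 63.98%.

Unemployment rate ≈ 8.60%; labor force participation rate ≈ 63.98%.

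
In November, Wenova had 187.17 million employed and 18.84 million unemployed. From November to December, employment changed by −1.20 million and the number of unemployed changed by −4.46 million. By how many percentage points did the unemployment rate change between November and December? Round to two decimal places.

The unemployment rate changed by −1.97 percentage points.

November: labor force = 187.17 + 18.84 = 206.01; u = 18.84/206.01 = 9.15%.
December: labor force = 185.97 + 14.38 = 200.35; u = 14.38/200.35 = 7.18%.
Change = 7.18% − 9.15% = −1.97 pp.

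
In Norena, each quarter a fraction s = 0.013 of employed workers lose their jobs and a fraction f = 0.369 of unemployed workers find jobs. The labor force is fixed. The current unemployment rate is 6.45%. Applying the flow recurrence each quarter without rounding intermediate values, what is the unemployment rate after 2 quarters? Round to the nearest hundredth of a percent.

With a fixed labor force, u_{t+1} = u_t + s·(1−u_t) − f·u_t = u_t·(1−s−f) + s.
Here 1−s−f = 0.618 and s = 0.013.
u_1 = 0.064500 × 0.618 + 0.013 = 0.052861.
u_2 = 0.052861 × 0.618 + 0.013 = 0.045668.

Unemployment rate after two quarters ≈ 4.57%.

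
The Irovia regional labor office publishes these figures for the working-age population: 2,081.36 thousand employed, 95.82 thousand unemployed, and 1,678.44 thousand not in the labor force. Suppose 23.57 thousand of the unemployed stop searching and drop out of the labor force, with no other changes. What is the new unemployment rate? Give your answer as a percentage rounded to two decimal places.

Initially, labor force = 2,081.36 + 95.82 = 2,177.18 thousand, so u = 95.82/2,177.18 = 4.40%.
After the change, unemployed and labor force both fall by 23.57 → E = 2,081.36, U = 72.25, labor force = 2,153.61 thousand.
New unemployment rate = 72.25 / 2,153.61 = 3.35%.

New unemployment rate ≈ 3.35%.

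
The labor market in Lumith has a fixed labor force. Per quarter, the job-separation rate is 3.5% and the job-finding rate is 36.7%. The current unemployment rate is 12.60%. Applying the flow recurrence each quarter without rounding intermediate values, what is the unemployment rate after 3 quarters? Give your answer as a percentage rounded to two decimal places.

Unemployment rate after three quarters ≈ 9.54%.

With a fixed labor force, u_{t+1} = u_t + s·(1−u_t) − f·u_t = u_t·(1−s−f) + s.
Here 1−s−f = 0.598 and s = 0.035.
u_1 = 0.126000 × 0.598 + 0.035 = 0.110348.
u_2 = 0.110348 × 0.598 + 0.035 = 0.100988.
u_3 = 0.100988 × 0.598 + 0.035 = 0.095391.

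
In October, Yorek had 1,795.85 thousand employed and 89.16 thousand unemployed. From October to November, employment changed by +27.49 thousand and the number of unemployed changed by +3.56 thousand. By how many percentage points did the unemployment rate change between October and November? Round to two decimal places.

October: labor force = 1,795.85 + 89.16 = 1,885.01; u = 89.16/1,885.01 = 4.73%.
November: labor force = 1,823.34 + 92.72 = 1,916.06; u = 92.72/1,916.06 = 4.84%.
Change = 4.84% − 4.73% = +0.11 pp.

The unemployment rate changed by +0.11 percentage points.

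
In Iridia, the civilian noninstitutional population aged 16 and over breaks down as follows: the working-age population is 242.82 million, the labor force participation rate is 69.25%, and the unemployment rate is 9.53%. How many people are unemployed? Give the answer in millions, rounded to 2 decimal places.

About 16.02 million are unemployed.

Labor force = 0.6925 × 242.82 = 168.15 million.
Unemployed = 0.0953 × 168.15 ≈ 16.02 million.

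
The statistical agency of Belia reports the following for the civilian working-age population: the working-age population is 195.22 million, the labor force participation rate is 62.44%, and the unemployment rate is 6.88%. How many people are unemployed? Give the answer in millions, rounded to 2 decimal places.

Labor force = 0.6244 × 195.22 = 121.90 million.
Unemployed = 0.0688 × 121.90 ≈ 8.39 million.

About 8.39 million are unemployed.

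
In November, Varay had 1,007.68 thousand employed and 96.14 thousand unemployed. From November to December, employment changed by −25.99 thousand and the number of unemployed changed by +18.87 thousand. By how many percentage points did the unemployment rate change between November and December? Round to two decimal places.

November: labor force = 1,007.68 + 96.14 = 1,103.82; u = 96.14/1,103.82 = 8.71%.
December: labor force = 981.69 + 115.01 = 1,096.70; u = 115.01/1,096.70 = 10.49%.
Change = 10.49% − 8.71% = +1.78 pp.

The unemployment rate changed by +1.78 percentage points.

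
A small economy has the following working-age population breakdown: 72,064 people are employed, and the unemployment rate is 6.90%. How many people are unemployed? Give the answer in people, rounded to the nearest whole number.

About 5,341 are unemployed.

Let U be the number unemployed. The labor force is E + U, and U/(E+U) = 0.0690.
So U = 0.0690 × 72,064 / (1 − 0.0690) = 4972.42 / 0.9310 ≈ 5,341.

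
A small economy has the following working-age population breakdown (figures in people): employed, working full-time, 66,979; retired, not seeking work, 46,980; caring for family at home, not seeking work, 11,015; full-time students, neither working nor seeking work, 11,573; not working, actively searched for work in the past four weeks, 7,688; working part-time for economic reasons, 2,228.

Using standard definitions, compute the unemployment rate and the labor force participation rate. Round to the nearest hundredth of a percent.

Unemployment rate ≈ 10.00%; labor force participation rate ≈ 52.50%.

Employed = 66,979 + 2,228 = 69,207 (anyone who worked, including part-time for economic reasons, counts as employed).
Unemployed = 7,688.
Labor force = 69,207 + 7,688 = 76,895.
Not in labor force = 46,980 + 11,015 + 11,573 = 69,568 (those not working and not actively searching are outside the labor force).
Civilian working-age population = 76,895 + 69,568 = 146,463.
Unemployment rate = 7,688 / 76,895 = 10.00%.
Labor force participation rate = 76,895 / 146,463 = 52.50%.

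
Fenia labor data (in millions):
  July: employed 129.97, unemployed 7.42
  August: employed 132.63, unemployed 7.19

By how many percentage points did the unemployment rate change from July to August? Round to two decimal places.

The unemployment rate changed by −0.26 percentage points.

July: labor force = 129.97 + 7.42 = 137.39; u = 7.42/137.39 = 5.40%.
August: labor force = 132.63 + 7.19 = 139.82; u = 7.19/139.82 = 5.14%.
Change = 5.14% − 5.40% = −0.26 pp.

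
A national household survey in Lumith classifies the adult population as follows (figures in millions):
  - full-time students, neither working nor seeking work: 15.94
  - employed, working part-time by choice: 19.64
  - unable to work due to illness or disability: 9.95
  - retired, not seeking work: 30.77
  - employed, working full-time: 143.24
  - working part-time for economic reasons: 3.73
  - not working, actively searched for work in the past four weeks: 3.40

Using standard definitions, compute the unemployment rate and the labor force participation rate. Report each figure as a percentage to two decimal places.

Unemployment rate ≈ 2.00%; labor force participation rate ≈ 75.00%.

Employed = 19.64 + 143.24 + 3.73 = 166.61 million (anyone who worked, including part-time for economic reasons, counts as employed).
Unemployed = 3.40 million.
Labor force = 166.61 + 3.40 = 170.01 million.
Not in labor force = 15.94 + 9.95 + 30.77 = 56.66 million (those not working and not actively searching are outside the labor force).
Civilian working-age population = 170.01 + 56.66 = 226.67 million.
Unemployment rate = 3.40 / 170.01 = 2.00%.
Labor force participation rate = 170.01 / 226.67 = 75.00%.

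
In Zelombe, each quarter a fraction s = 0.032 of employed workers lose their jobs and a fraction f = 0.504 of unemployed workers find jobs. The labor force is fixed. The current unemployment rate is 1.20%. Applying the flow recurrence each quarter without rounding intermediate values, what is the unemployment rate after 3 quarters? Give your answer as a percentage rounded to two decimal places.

With a fixed labor force, u_{t+1} = u_t + s·(1−u_t) − f·u_t = u_t·(1−s−f) + s.
Here 1−s−f = 0.464 and s = 0.032.
u_1 = 0.012000 × 0.464 + 0.032 = 0.037568.
u_2 = 0.037568 × 0.464 + 0.032 = 0.049432.
u_3 = 0.049432 × 0.464 + 0.032 = 0.054936.

Unemployment rate after three quarters ≈ 5.49%.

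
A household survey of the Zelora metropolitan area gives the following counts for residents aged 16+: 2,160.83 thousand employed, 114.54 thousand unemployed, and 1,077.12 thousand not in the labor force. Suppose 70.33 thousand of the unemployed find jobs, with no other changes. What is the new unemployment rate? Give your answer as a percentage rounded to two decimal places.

New unemployment rate ≈ 1.94%.

Initially, labor force = 2,160.83 + 114.54 = 2,275.37 thousand, so u = 114.54/2,275.37 = 5.03%.
After the change, unemployed falls and employed rises by 70.33; labor force unchanged → E = 2,231.16, U = 44.21, labor force = 2,275.37 thousand.
New unemployment rate = 44.21 / 2,275.37 = 1.94%.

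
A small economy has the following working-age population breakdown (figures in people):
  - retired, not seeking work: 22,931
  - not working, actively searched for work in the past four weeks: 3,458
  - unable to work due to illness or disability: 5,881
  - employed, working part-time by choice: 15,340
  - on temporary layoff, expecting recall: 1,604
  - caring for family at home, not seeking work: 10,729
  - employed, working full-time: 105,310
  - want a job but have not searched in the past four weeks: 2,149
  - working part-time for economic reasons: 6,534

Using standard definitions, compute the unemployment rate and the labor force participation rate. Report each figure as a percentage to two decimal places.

Unemployment rate ≈ 3.83%; labor force participation rate ≈ 76.03%.

Employed = 15,340 + 105,310 + 6,534 = 127,184 (anyone who worked, including part-time for economic reasons, counts as employed).
Unemployed = 3,458 + 1,604 = 5,062 (jobless and actively searching, or on temporary layoff).
Labor force = 127,184 + 5,062 = 132,246.
Not in labor force = 22,931 + 5,881 + 10,729 + 2,149 = 41,690 (those not working and not actively searching are outside the labor force — including those who want a job but have given up searching).
Civilian working-age population = 132,246 + 41,690 = 173,936.
Unemployment rate = 5,062 / 132,246 = 3.83%.
Labor force participation rate = 132,246 / 173,936 = 76.03%.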